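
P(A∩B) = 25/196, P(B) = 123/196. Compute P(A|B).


P(A|B) = P(A∩B)/P(B) = (25/196)/(123/196) = 25/123

25/123


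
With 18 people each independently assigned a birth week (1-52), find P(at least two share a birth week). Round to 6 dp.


P(all different) = prod((52-i)/52 for i=0..17) = 0.035353
P(at least one match) = 1 - 0.035353 = 0.964647

0.964647


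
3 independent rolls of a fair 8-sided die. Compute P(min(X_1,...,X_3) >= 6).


P(min >= 6) = P(all X_i >= 6) = (P(X_1 >= 6))^3
= (3/8)^3 = 27/512

27/512


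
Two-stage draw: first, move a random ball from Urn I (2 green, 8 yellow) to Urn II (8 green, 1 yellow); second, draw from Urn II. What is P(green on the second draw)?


P(transfer green) = 2/10 = 1/5; P(transfer yellow) = 4/5
If green transferred: Urn II has 9 green of 10, so P(green|green moved) = 9/10
If yellow transferred: Urn II has 8 green of 10, so P(green|yellow moved) = 4/5
By total probability: P(green) = 1/5*9/10 + 4/5*4/5 = 41/50

41/50


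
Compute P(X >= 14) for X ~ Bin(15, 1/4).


P(X>=14) = P(X=14) + P(X=15)
= 45/1073741824 + 1/1073741824
= 23/536870912

23/536870912


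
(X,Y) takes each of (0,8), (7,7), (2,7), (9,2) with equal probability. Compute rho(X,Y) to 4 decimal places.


Cov(X,Y) = -6.7500, Var(X) = 13.2500, Var(Y) = 5.5000
rho = Cov/(sqrt(VarX)*sqrt(VarY)) = -0.7907

-0.7907


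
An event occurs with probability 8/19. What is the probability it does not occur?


P(A') = 1 - P(A) = 1 - 8/19 = 11/19

11/19


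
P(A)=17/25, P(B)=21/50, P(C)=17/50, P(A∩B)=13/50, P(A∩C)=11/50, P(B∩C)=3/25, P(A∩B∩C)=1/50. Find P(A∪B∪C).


P(A∪B∪C) = P(A)+P(B)+P(C) - P(AB)-P(AC)-P(BC) + P(ABC)
= 17/25+21/50+17/50 - 13/50-11/50-3/25 + 1/50
= 43/50

43/50


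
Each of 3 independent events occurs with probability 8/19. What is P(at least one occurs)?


P(at least one) = 1 - P(none)
P(none) = (1 - 8/19)^3 = (11/19)^3 = 1331/6859
P(at least one) = 1 - 1331/6859 = 5528/6859

5528/6859


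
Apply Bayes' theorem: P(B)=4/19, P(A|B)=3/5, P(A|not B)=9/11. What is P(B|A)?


P(A) = P(A|B)P(B) + P(A|B')P(B') = 3/5*4/19 + 9/11*15/19 = 807/1045
P(B|A) = P(A|B)P(B)/P(A) = (12/95)/(807/1045) = 44/269

44/269


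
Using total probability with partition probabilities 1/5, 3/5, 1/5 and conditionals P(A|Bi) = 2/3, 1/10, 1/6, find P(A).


P(A) = P(A|B1)P(B1) + P(A|B2)P(B2) + P(A|B3)P(B3)
= 2/3*1/5 + 1/10*3/5 + 1/6*1/5
= 2/15 + 3/50 + 1/30 = 17/75

17/75


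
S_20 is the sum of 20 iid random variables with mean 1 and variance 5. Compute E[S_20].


E[S_n] = n*E[X_1] = 20*1 = 20

20


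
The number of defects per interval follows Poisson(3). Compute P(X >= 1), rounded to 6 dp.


P(X>=1) = 1 - P(X<=0) = 1 - (e^(-3)*3^0/0!)
≈ 1 - 0.0497870684 = 0.9502129316
≈ 0.950213

0.950213


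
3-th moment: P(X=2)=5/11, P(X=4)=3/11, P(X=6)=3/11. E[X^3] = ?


E[X^3] = sum(x^3 * P(x))
= 8*5/11 + 64*3/11 + 216*3/11
= 80

80


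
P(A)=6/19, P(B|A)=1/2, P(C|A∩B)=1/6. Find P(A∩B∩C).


P(A∩B∩C) = P(A) * P(B|A) * P(C|A∩B)
= 6/19 * 1/2 * 1/6
= 3/19 * 1/6 = 1/38

1/38


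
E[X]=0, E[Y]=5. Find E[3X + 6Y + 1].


E[3X + 6Y + 1] = 3*E[X] + 6*E[Y] + 1
= (3)*(0) + (6)*(5) + (1)
= 0 + 30 + 1 = 31

31


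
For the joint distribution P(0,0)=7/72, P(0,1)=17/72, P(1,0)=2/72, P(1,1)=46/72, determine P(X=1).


P(X=1) = P(1,0)+P(1,1) = 2/72 + 46/72 = 48/72 = 2/3

2/3


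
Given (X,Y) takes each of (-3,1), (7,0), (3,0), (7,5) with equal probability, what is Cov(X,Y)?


E[X]=7/2, E[Y]=3/2, E[XY]=8
Cov(X,Y) = E[XY] - E[X]E[Y] = 8 - 7/2*3/2 = 11/4

11/4


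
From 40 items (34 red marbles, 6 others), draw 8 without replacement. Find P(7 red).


P(X=7) = C(34,7)*C(6,1) / C(40,8)
= 5379616*6 / 76904685
= 32277696/76904685 = 57536/137085

57536/137085


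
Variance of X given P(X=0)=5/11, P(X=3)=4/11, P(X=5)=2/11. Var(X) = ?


E[X] = 2, E[X^2] = 86/11
Var(X) = E[X^2] - (E[X])^2 = 86/11 - (2)^2 = 42/11

42/11


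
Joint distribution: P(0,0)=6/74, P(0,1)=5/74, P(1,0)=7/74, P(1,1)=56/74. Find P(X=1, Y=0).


Read from table: P(X=1, Y=0) = 7/74

7/74


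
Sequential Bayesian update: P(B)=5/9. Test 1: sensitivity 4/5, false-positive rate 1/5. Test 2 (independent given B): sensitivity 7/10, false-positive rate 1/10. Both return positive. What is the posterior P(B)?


After test 1: P(+) = 4/5*5/9 + 1/5*4/9 = 8/15
P(B|+) = (4/9)/(8/15) = 5/6
After test 2 (use post1 as new prior): P(+) = 7/10*5/6 + 1/10*1/6 = 3/5
P(B|+,+) = (7/12)/(3/5) = 35/36

35/36


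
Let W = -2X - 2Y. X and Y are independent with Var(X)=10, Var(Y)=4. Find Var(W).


Independence => Cov(X,Y)=0
Var(-2X - 2Y) = (-2)^2*Var(X) + (-2)^2*Var(Y)
= 4*10 + 4*4 = 56

56


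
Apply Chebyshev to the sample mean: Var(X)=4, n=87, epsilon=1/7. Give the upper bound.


Var(Xbar) = Var(X)/n = 4/87
Chebyshev: P(|Xbar-mu| >= 1/7) <= Var(Xbar)/(1/7)^2 = (4/87)/(1/49) = 196/87
Bound exceeds 1, so trivial bound: 1

1


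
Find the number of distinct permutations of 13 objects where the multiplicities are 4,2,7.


13! = 6227020800
Denominator: 4!=24 * 2!=2 * 7!=5040
Coefficient = 6227020800 / 241920 = 25740

25740


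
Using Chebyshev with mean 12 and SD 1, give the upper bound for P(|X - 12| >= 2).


k = 2/1 = 2
Chebyshev: P(|X-mu| >= k*sigma) <= 1/k^2 = 1/2^2 = 1/4

1/4


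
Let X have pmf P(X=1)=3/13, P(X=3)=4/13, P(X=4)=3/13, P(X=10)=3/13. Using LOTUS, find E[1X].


E[1X] = sum(g(x)*P(x))
= 1*3/13 + 3*4/13 + 4*3/13 + 10*3/13
= 57/13

57/13


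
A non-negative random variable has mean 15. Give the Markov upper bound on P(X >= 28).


Markov: P(X >= a) <= E[X]/a
P(X >= 28) <= 15/28

15/28


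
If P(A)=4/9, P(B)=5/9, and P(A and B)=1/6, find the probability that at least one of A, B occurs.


P(A∪B) = P(A) + P(B) - P(A∩B)
= 4/9 + 5/9 - 1/6 = 5/6

5/6


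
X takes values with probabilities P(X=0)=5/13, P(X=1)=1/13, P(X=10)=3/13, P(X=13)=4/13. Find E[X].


E[X] = sum(x * P(x))
= 0*5/13 + 1*1/13 + 10*3/13 + 13*4/13
= 83/13

83/13


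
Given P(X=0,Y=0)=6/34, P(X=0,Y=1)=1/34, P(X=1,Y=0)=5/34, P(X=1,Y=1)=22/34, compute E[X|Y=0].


P(Y=0) = 11/34
E[X|Y=0] = (0*6 + 1*5)/11 = 5/11

5/11


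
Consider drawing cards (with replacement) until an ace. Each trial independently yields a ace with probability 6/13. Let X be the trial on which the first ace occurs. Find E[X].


For geometric (trials until first success), E[X] = 1/p = 1/(6/13) = 13/6

13/6


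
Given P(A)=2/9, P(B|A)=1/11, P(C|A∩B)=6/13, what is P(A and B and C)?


P(A∩B∩C) = P(A) * P(B|A) * P(C|A∩B)
= 2/9 * 1/11 * 6/13
= 2/99 * 6/13 = 4/429

4/429


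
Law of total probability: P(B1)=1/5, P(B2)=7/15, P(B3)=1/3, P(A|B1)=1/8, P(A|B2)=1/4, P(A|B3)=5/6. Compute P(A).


P(A) = P(A|B1)P(B1) + P(A|B2)P(B2) + P(A|B3)P(B3)
= 1/8*1/5 + 1/4*7/15 + 5/6*1/3
= 1/40 + 7/60 + 5/18 = 151/360

151/360


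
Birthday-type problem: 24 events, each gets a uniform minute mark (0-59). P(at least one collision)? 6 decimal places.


P(all different) = prod((60-i)/60 for i=0..23) = 0.004721
P(at least one match) = 1 - 0.004721 = 0.995279

0.995279


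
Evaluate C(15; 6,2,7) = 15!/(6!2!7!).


15! = 1307674368000
Denominator: 6!=720 * 2!=2 * 7!=5040
Coefficient = 1307674368000 / 7257600 = 180180

180180


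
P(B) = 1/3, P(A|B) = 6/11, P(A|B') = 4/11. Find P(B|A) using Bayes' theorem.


P(A) = P(A|B)P(B) + P(A|B')P(B') = 6/11*1/3 + 4/11*2/3 = 14/33
P(B|A) = P(A|B)P(B)/P(A) = (2/11)/(14/33) = 3/7

3/7


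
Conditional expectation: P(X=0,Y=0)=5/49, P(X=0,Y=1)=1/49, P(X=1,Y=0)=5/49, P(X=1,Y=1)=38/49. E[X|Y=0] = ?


P(Y=0) = 10/49
E[X|Y=0] = (0*5 + 1*5)/10 = 5/10 = 1/2

1/2


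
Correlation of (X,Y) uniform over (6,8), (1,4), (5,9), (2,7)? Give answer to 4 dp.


Cov(X,Y) = 3.2500, Var(X) = 4.2500, Var(Y) = 3.5000
rho = Cov/(sqrt(VarX)*sqrt(VarY)) = 0.8427

0.8427


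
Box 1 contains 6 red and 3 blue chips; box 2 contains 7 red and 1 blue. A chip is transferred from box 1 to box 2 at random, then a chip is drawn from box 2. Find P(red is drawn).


P(transfer red) = 6/9 = 2/3; P(transfer blue) = 1/3
If red transferred: Urn II has 8 red of 9, so P(red|red moved) = 8/9
If blue transferred: Urn II has 7 red of 9, so P(red|blue moved) = 7/9
By total probability: P(red) = 2/3*8/9 + 1/3*7/9 = 23/27

23/27


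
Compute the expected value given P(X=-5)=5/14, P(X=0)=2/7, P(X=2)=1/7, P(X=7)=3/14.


E[X] = sum(x * P(x))
= -5*5/14 + 0*2/7 + 2*1/7 + 7*3/14
= 0

0


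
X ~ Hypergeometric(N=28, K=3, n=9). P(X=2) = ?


P(X=2) = C(3,2)*C(25,7) / C(28,9)
= 3*480700 / 6906900
= 1442100/6906900 = 19/91

19/91


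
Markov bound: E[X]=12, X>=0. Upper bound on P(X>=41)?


Markov: P(X >= a) <= E[X]/a
P(X >= 41) <= 12/41

12/41


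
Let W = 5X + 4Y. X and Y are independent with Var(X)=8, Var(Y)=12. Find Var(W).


Independence => Cov(X,Y)=0
Var(5X + 4Y) = 5^2*Var(X) + 4^2*Var(Y)
= 25*8 + 16*12 = 392

392


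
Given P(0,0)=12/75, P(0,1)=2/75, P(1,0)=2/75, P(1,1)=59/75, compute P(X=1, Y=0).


Read from table: P(X=1, Y=0) = 2/75

2/75


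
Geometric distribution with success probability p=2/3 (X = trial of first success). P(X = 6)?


P(X=6) = (1-p)^5 * p = (1/3)^5 * 2/3
= 1/243 * 2/3 = 2/729

2/729


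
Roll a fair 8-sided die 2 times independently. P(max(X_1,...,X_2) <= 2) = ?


P(max <= 2) = P(all X_i <= 2) = (P(X_1 <= 2))^2
= (2/8)^2 = (1/4)^2 = 1/16

1/16


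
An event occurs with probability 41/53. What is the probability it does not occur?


P(A') = 1 - P(A) = 1 - 41/53 = 12/53

12/53


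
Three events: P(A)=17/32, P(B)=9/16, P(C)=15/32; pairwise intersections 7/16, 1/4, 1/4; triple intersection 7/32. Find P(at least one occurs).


P(A∪B∪C) = P(A)+P(B)+P(C) - P(AB)-P(AC)-P(BC) + P(ABC)
= 17/32+9/16+15/32 - 7/16-1/4-1/4 + 7/32
= 27/32

27/32


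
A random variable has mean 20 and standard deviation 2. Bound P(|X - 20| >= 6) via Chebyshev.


k = 6/2 = 3
Chebyshev: P(|X-mu| >= k*sigma) <= 1/k^2 = 1/3^2 = 1/9

1/9


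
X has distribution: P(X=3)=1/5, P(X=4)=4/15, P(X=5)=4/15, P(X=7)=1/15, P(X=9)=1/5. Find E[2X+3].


E[2X+3] = sum(g(x)*P(x))
= 9*1/5 + 11*4/15 + 13*4/15 + 17*1/15 + 21*1/5
= 203/15

203/15


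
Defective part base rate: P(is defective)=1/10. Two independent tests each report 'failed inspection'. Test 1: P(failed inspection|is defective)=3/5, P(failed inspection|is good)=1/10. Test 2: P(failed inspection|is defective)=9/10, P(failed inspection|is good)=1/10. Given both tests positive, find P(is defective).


After test 1: P(+) = 3/5*1/10 + 1/10*9/10 = 3/20
P(B|+) = (3/50)/(3/20) = 2/5
After test 2 (use post1 as new prior): P(+) = 9/10*2/5 + 1/10*3/5 = 21/50
P(B|+,+) = (9/25)/(21/50) = 6/7

6/7


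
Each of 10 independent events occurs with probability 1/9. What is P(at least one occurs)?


P(at least one) = 1 - P(none)
P(none) = (1 - 1/9)^10 = (8/9)^10 = 1073741824/3486784401
P(at least one) = 1 - 1073741824/3486784401 = 2413042577/3486784401

2413042577/3486784401


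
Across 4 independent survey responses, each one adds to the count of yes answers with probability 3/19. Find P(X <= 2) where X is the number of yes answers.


P(X<=2) = P(X=0) + P(X=1) + P(X=2)
= 65536/130321 + 49152/130321 + 13824/130321
= 128512/130321

128512/130321


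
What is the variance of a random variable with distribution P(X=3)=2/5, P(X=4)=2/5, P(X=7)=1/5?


E[X] = 21/5, E[X^2] = 99/5
Var(X) = E[X^2] - (E[X])^2 = 99/5 - (21/5)^2 = 54/25

54/25


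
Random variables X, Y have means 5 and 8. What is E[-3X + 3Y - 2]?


E[-3X + 3Y - 2] = -3*E[X] + 3*E[Y] - 2
= (-3)*(5) + (3)*(8) + (-2)
= -15 + 24 - 2 = 7

7


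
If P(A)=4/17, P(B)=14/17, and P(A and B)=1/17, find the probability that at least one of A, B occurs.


P(A∪B) = P(A) + P(B) - P(A∩B)
= 4/17 + 14/17 - 1/17 = 1

1


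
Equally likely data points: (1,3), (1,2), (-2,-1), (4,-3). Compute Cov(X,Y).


E[X]=1, E[Y]=1/4, E[XY]=-5/4
Cov(X,Y) = E[XY] - E[X]E[Y] = -5/4 - 1*1/4 = -3/2

-3/2


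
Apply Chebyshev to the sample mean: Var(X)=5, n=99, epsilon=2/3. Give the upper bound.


Var(Xbar) = Var(X)/n = 5/99
Chebyshev: P(|Xbar-mu| >= 2/3) <= Var(Xbar)/(2/3)^2 = (5/99)/(4/9) = 5/44

5/44


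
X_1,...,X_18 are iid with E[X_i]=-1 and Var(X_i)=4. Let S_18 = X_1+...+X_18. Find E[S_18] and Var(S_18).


E[S_n] = n*mu = 18*-1 = -18
Var(S_n) = n*sigma^2 = 18*4 = 72

E[S_18]=-18, Var(S_18)=72


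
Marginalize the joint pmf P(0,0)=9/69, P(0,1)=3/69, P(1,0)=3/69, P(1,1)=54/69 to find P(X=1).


P(X=1) = P(1,0)+P(1,1) = 3/69 + 54/69 = 57/69 = 19/23

19/23


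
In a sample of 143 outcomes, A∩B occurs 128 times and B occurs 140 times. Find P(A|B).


P(A|B) = P(A∩B)/P(B) = (128/143)/(140/143) = 128/140 = 32/35

32/35


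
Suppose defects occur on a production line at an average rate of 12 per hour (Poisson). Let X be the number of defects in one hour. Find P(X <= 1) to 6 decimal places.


P(X<=1) = e^(-12)*12^0/0! + e^(-12)*12^1/1!
≈ 0.0000061442 + 0.0000737305
= 0.0000798747
≈ 0.000080

0.000080


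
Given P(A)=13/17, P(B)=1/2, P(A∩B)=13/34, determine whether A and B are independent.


P(A)*P(B) = 13/17*1/2 = 13/34
P(A∩B) = 13/34, which equals P(A)P(B), so independent

Yes, A and B are independent


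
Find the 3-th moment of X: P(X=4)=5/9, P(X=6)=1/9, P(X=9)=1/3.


E[X^3] = sum(x^3 * P(x))
= 64*5/9 + 216*1/9 + 729*1/3
= 2723/9

2723/9


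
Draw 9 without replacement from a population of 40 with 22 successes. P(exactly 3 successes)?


P(X=3) = C(22,3)*C(18,6) / C(40,9)
= 1540*18564 / 273438880
= 28588560/273438880 = 147/1406

147/1406


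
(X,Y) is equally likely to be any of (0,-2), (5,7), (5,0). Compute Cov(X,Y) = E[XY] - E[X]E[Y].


E[X]=10/3, E[Y]=5/3, E[XY]=35/3
Cov(X,Y) = E[XY] - E[X]E[Y] = 35/3 - 10/3*5/3 = 55/9

55/9


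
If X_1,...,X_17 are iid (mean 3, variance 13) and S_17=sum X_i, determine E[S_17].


E[S_n] = n*E[X_1] = 17*3 = 51

51


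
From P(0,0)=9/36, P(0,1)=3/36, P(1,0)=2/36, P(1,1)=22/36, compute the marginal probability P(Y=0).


P(Y=0) = P(0,0)+P(1,0) = 9/36 + 2/36 = 11/36

11/36


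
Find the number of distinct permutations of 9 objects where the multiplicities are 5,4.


9! = 362880
Denominator: 5!=120 * 4!=24
Coefficient = 362880 / 2880 = 126

126


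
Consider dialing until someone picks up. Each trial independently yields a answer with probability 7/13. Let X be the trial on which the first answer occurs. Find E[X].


For geometric (trials until first success), E[X] = 1/p = 1/(7/13) = 13/7

13/7


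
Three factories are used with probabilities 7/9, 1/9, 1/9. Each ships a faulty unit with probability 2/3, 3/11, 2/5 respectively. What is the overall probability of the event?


P(A) = P(A|B1)P(B1) + P(A|B2)P(B2) + P(A|B3)P(B3)
= 2/3*7/9 + 3/11*1/9 + 2/5*1/9
= 14/27 + 1/33 + 2/45 = 881/1485

881/1485


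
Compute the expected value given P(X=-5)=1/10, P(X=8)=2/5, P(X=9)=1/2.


E[X] = sum(x * P(x))
= -5*1/10 + 8*2/5 + 9*1/2
= 36/5

36/5


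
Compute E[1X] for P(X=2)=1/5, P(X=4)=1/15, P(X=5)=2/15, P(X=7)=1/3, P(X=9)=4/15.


E[1X] = sum(g(x)*P(x))
= 2*1/5 + 4*1/15 + 5*2/15 + 7*1/3 + 9*4/15
= 91/15

91/15


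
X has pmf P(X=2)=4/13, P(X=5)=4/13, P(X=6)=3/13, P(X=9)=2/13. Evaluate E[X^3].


E[X^3] = sum(x^3 * P(x))
= 8*4/13 + 125*4/13 + 216*3/13 + 729*2/13
= 2638/13

2638/13


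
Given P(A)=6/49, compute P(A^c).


P(A') = 1 - P(A) = 1 - 6/49 = 43/49

43/49


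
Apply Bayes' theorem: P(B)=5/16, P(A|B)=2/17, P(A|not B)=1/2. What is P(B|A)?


P(A) = P(A|B)P(B) + P(A|B')P(B') = 2/17*5/16 + 1/2*11/16 = 207/544
P(B|A) = P(A|B)P(B)/P(A) = (5/136)/(207/544) = 20/207

20/207


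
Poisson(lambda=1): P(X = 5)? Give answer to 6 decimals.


P(X=5) = e^(-1) * 1^5 / 5!
≈ 0.3678794412 * 1 / 120
≈ 0.003066

0.003066


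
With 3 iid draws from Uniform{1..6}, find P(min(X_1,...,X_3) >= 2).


P(min >= 2) = P(all X_i >= 2) = (P(X_1 >= 2))^3
= (5/6)^3 = 125/216

125/216


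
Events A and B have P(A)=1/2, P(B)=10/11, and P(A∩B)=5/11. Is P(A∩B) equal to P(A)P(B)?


P(A)*P(B) = 1/2*10/11 = 5/11
P(A∩B) = 5/11, which equals P(A)P(B), so independent

Yes, A and B are independent


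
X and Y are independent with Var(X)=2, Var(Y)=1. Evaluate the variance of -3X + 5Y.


Independence => Cov(X,Y)=0
Var(-3X + 5Y) = (-3)^2*Var(X) + 5^2*Var(Y)
= 9*2 + 25*1 = 43

43


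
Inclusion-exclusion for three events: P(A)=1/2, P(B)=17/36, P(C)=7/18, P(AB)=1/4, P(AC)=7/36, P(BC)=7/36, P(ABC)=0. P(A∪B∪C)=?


P(A∪B∪C) = P(A)+P(B)+P(C) - P(AB)-P(AC)-P(BC) + P(ABC)
= 1/2+17/36+7/18 - 1/4-7/36-7/36 + 0
= 13/18

13/18


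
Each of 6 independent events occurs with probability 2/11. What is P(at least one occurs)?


P(at least one) = 1 - P(none)
P(none) = (1 - 2/11)^6 = (9/11)^6 = 531441/1771561
P(at least one) = 1 - 531441/1771561 = 1240120/1771561

1240120/1771561


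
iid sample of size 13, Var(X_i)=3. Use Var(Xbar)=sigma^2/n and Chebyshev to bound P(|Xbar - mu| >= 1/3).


Var(Xbar) = Var(X)/n = 3/13
Chebyshev: P(|Xbar-mu| >= 1/3) <= Var(Xbar)/(1/3)^2 = (3/13)/(1/9) = 27/13
Bound exceeds 1, so trivial bound: 1

1


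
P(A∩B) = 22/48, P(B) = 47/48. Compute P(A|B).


P(A|B) = P(A∩B)/P(B) = (22/48)/(47/48) = 22/47

22/47


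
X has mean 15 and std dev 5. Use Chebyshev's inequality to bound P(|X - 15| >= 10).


k = 10/5 = 2
Chebyshev: P(|X-mu| >= k*sigma) <= 1/k^2 = 1/2^2 = 1/4

1/4


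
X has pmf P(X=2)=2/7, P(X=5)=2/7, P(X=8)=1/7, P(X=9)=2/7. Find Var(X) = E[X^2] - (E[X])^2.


E[X] = 40/7, E[X^2] = 284/7
Var(X) = E[X^2] - (E[X])^2 = 284/7 - (40/7)^2 = 388/49

388/49


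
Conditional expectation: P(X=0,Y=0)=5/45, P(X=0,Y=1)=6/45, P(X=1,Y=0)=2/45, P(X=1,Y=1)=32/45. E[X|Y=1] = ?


P(Y=1) = 38/45
E[X|Y=1] = (0*6 + 1*32)/38 = 32/38 = 16/19

16/19


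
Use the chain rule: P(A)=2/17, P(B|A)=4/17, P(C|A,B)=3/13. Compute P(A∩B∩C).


P(A∩B∩C) = P(A) * P(B|A) * P(C|A∩B)
= 2/17 * 4/17 * 3/13
= 8/289 * 3/13 = 24/3757

24/3757


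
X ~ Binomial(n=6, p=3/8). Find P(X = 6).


P(X=6) = C(6,6) * p^6 * (1-p)^0
= 1 * 729/262144 * 1
= 729/262144

729/262144


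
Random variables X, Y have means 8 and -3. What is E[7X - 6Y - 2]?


E[7X - 6Y - 2] = 7*E[X] - 6*E[Y] - 2
= (7)*(8) + (-6)*(-3) + (-2)
= 56 + 18 - 2 = 72

72


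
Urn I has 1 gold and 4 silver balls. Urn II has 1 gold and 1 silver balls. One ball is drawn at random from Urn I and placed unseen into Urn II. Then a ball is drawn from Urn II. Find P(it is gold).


P(transfer gold) = 1/5; P(transfer silver) = 4/5
If gold transferred: Urn II has 2 gold of 3, so P(gold|gold moved) = 2/3
If silver transferred: Urn II has 1 gold of 3, so P(gold|silver moved) = 1/3
By total probability: P(gold) = 1/5*2/3 + 4/5*1/3 = 2/5

2/5


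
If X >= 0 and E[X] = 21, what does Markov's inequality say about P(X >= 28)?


Markov: P(X >= a) <= E[X]/a
P(X >= 28) <= 21/28 = 3/4

3/4


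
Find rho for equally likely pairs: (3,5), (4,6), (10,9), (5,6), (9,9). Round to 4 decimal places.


Cov(X,Y) = 4.6000, Var(X) = 7.7600, Var(Y) = 2.8000
rho = Cov/(sqrt(VarX)*sqrt(VarY)) = 0.9868

0.9868


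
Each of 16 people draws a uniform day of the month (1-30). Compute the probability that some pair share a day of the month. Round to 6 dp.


P(all different) = prod((30-i)/30 for i=0..15) = 0.007068
P(at least one match) = 1 - 0.007068 = 0.992932

0.992932


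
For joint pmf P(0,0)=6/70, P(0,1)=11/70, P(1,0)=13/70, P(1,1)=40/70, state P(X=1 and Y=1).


Read from table: P(X=1, Y=1) = 40/70 = 4/7

4/7


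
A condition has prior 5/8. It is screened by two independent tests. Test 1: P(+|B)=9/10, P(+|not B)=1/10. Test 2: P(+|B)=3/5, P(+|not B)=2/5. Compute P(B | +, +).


After test 1: P(+) = 9/10*5/8 + 1/10*3/8 = 3/5
P(B|+) = (9/16)/(3/5) = 15/16
After test 2 (use post1 as new prior): P(+) = 3/5*15/16 + 2/5*1/16 = 47/80
P(B|+,+) = (9/16)/(47/80) = 45/47

45/47


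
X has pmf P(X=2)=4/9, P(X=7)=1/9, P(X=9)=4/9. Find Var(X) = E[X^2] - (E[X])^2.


E[X] = 17/3, E[X^2] = 389/9
Var(X) = E[X^2] - (E[X])^2 = 389/9 - (17/3)^2 = 100/9

100/9


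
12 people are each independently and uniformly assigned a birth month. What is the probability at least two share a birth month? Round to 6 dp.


P(all different) = prod((12-i)/12 for i=0..11) = 0.000054
P(at least one match) = 1 - 0.000054 = 0.999946

0.999946


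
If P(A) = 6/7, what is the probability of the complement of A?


P(A') = 1 - P(A) = 1 - 6/7 = 1/7

1/7


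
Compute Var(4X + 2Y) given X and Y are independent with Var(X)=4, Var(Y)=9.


Independence => Cov(X,Y)=0
Var(4X + 2Y) = 4^2*Var(X) + 2^2*Var(Y)
= 16*4 + 4*9 = 100

100


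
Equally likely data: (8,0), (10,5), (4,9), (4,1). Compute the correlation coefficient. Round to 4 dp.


Cov(X,Y) = -1.8750, Var(X) = 6.7500, Var(Y) = 12.6875
rho = Cov/(sqrt(VarX)*sqrt(VarY)) = -0.2026

-0.2026


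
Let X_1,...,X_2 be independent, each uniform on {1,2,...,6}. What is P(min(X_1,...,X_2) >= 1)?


P(min >= 1) = P(all X_i >= 1) = (P(X_1 >= 1))^2
= (6/6)^2 = 1^2 = 1

1


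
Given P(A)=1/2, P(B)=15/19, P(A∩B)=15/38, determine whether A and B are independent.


P(A)*P(B) = 1/2*15/19 = 15/38
P(A∩B) = 15/38, which equals P(A)P(B), so independent

Yes, A and B are independent


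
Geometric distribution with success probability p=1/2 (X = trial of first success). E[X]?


For geometric (trials until first success), E[X] = 1/p = 1/(1/2) = 2

2


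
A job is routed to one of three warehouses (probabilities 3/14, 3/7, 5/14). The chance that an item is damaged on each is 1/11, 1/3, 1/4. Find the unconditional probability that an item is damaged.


P(A) = P(A|B1)P(B1) + P(A|B2)P(B2) + P(A|B3)P(B3)
= 1/11*3/14 + 1/3*3/7 + 1/4*5/14
= 3/154 + 1/7 + 5/56 = 155/616

155/616


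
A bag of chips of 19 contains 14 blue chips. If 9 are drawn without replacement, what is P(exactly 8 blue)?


P(X=8) = C(14,8)*C(5,1) / C(19,9)
= 3003*5 / 92378
= 15015/92378 = 105/646

105/646


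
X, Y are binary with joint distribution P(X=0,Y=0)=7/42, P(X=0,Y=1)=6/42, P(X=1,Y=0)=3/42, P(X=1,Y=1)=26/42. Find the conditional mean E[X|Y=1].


P(Y=1) = 32/42
E[X|Y=1] = (0*6 + 1*26)/32 = 26/32 = 13/16

13/16


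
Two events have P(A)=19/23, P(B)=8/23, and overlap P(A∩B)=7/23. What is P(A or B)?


P(A∪B) = P(A) + P(B) - P(A∩B)
= 19/23 + 8/23 - 7/23 = 20/23

20/23


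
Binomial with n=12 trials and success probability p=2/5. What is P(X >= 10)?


P(X>=10) = P(X=10) + P(X=11) + P(X=12)
= 608256/244140625 + 73728/244140625 + 4096/244140625
= 137216/48828125

137216/48828125


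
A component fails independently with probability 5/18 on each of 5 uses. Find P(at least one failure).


P(at least one) = 1 - P(none)
P(none) = (1 - 5/18)^5 = (13/18)^5 = 371293/1889568
P(at least one) = 1 - 371293/1889568 = 1518275/1889568

1518275/1889568


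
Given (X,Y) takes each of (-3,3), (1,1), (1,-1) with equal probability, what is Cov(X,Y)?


E[X]=-1/3, E[Y]=1, E[XY]=-3
Cov(X,Y) = E[XY] - E[X]E[Y] = -3 + 1/3*1 = -8/3

-8/3


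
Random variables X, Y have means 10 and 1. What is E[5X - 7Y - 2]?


E[5X - 7Y - 2] = 5*E[X] - 7*E[Y] - 2
= (5)*(10) + (-7)*(1) + (-2)
= 50 - 7 - 2 = 41

41


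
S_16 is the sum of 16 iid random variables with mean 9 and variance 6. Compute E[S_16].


E[S_n] = n*E[X_1] = 16*9 = 144

144


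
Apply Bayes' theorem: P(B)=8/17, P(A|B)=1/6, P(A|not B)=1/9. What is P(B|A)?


P(A) = P(A|B)P(B) + P(A|B')P(B') = 1/6*8/17 + 1/9*9/17 = 7/51
P(B|A) = P(A|B)P(B)/P(A) = (4/51)/(7/51) = 4/7

4/7


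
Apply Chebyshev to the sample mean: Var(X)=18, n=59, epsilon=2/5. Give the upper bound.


Var(Xbar) = Var(X)/n = 18/59
Chebyshev: P(|Xbar-mu| >= 2/5) <= Var(Xbar)/(2/5)^2 = (18/59)/(4/25) = 225/118
Bound exceeds 1, so trivial bound: 1

1


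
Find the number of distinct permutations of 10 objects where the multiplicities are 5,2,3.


10! = 3628800
Denominator: 5!=120 * 2!=2 * 3!=6
Coefficient = 3628800 / 1440 = 2520

2520


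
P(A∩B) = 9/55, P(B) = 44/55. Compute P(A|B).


P(A|B) = P(A∩B)/P(B) = (9/55)/(44/55) = 9/44

9/44


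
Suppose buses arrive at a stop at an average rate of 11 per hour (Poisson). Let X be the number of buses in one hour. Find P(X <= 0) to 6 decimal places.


P(X<=0) = e^(-11)*11^0/0!
≈ 0.0000167017
≈ 0.000017

0.000017


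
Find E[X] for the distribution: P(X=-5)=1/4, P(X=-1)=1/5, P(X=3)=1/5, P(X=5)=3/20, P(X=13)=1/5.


E[X] = sum(x * P(x))
= -5*1/4 - 1*1/5 + 3*1/5 + 5*3/20 + 13*1/5
= 5/2

5/2


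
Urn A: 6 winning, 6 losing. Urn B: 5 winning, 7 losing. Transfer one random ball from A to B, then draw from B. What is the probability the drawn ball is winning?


P(transfer winning) = 6/12 = 1/2; P(transfer losing) = 1/2
If winning transferred: Urn II has 6 winning of 13, so P(winning|winning moved) = 6/13
If losing transferred: Urn II has 5 winning of 13, so P(winning|losing moved) = 5/13
By total probability: P(winning) = 1/2*6/13 + 1/2*5/13 = 11/26

11/26


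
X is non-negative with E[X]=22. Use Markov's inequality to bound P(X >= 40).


Markov: P(X >= a) <= E[X]/a
P(X >= 40) <= 22/40 = 11/20

11/20


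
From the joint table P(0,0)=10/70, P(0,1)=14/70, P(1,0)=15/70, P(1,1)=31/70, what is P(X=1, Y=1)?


Read from table: P(X=1, Y=1) = 31/70

31/70


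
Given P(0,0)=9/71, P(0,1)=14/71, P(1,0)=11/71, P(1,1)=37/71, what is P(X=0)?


P(X=0) = P(0,0)+P(0,1) = 9/71 + 14/71 = 23/71

23/71


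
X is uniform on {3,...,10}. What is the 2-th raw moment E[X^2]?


E[X^2] = (1/8) * sum(x^2 for x=3..10)
= 380/8 = 95/2

95/2


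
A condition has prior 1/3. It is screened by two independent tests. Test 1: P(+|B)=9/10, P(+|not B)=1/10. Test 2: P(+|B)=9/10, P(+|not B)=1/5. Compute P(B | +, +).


After test 1: P(+) = 9/10*1/3 + 1/10*2/3 = 11/30
P(B|+) = (3/10)/(11/30) = 9/11
After test 2 (use post1 as new prior): P(+) = 9/10*9/11 + 1/5*2/11 = 17/22
P(B|+,+) = (81/110)/(17/22) = 81/85

81/85


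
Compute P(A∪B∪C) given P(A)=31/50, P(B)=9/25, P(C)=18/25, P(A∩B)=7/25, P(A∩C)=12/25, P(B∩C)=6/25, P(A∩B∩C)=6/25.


P(A∪B∪C) = P(A)+P(B)+P(C) - P(AB)-P(AC)-P(BC) + P(ABC)
= 31/50+9/25+18/25 - 7/25-12/25-6/25 + 6/25
= 47/50

47/50


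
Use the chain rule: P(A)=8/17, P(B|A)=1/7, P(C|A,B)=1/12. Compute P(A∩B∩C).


P(A∩B∩C) = P(A) * P(B|A) * P(C|A∩B)
= 8/17 * 1/7 * 1/12
= 8/119 * 1/12 = 2/357

2/357


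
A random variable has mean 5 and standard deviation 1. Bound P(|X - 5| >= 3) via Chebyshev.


k = 3/1 = 3
Chebyshev: P(|X-mu| >= k*sigma) <= 1/k^2 = 1/3^2 = 1/9

1/9


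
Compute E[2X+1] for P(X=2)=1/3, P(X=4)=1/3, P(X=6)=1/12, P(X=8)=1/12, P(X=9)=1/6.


E[2X+1] = sum(g(x)*P(x))
= 5*1/3 + 9*1/3 + 13*1/12 + 17*1/12 + 19*1/6
= 31/3

31/3


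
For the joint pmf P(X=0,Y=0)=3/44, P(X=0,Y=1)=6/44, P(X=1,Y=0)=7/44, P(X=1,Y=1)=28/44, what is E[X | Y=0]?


P(Y=0) = 10/44
E[X|Y=0] = (0*3 + 1*7)/10 = 7/10

7/10


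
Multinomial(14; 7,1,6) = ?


14! = 87178291200
Denominator: 7!=5040 * 1!=1 * 6!=720
Coefficient = 87178291200 / 3628800 = 24024

24024


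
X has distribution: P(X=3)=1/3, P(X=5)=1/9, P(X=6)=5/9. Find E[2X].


E[2X] = sum(g(x)*P(x))
= 6*1/3 + 10*1/9 + 12*5/9
= 88/9

88/9


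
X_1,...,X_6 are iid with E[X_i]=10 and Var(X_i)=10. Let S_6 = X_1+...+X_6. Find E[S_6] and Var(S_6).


E[S_n] = n*mu = 6*10 = 60
Var(S_n) = n*sigma^2 = 6*10 = 60

E[S_6]=60, Var(S_6)=60


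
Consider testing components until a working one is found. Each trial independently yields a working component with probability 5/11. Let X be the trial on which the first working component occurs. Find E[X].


For geometric (trials until first success), E[X] = 1/p = 1/(5/11) = 11/5

11/5


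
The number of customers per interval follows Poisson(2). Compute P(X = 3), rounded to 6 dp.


P(X=3) = e^(-2) * 2^3 / 3!
≈ 0.1353352832 * 8 / 6
≈ 0.180447

0.180447


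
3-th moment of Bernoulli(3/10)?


For Bernoulli: X in {0,1}
E[X^3] = 0^3*(1-3/10) + 1^3*3/10 = 3/10

3/10


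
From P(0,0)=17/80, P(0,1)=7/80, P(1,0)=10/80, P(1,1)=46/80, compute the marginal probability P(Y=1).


P(Y=1) = P(0,1)+P(1,1) = 7/80 + 46/80 = 53/80

53/80


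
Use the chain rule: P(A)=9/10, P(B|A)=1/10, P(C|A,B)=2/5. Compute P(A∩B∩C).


P(A∩B∩C) = P(A) * P(B|A) * P(C|A∩B)
= 9/10 * 1/10 * 2/5
= 9/100 * 2/5 = 9/250

9/250


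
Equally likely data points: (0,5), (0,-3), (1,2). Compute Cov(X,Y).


E[X]=1/3, E[Y]=4/3, E[XY]=2/3
Cov(X,Y) = E[XY] - E[X]E[Y] = 2/3 - 1/3*4/3 = 2/9

2/9


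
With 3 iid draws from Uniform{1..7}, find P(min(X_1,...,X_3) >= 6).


P(min >= 6) = P(all X_i >= 6) = (P(X_1 >= 6))^3
= (2/7)^3 = 8/343

8/343


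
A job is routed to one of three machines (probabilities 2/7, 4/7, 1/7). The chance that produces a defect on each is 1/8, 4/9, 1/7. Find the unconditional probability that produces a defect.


P(A) = P(A|B1)P(B1) + P(A|B2)P(B2) + P(A|B3)P(B3)
= 1/8*2/7 + 4/9*4/7 + 1/7*1/7
= 1/28 + 16/63 + 1/49 = 547/1764

547/1764


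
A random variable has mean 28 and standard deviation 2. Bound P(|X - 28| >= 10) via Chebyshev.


k = 10/2 = 5
Chebyshev: P(|X-mu| >= k*sigma) <= 1/k^2 = 1/5^2 = 1/25

1/25


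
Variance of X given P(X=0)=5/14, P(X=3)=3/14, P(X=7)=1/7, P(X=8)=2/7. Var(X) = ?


E[X] = 55/14, E[X^2] = 381/14
Var(X) = E[X^2] - (E[X])^2 = 381/14 - (55/14)^2 = 2309/196

2309/196


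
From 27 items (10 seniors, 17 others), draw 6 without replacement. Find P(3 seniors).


P(X=3) = C(10,3)*C(17,3) / C(27,6)
= 120*680 / 296010
= 81600/296010 = 2720/9867

2720/9867


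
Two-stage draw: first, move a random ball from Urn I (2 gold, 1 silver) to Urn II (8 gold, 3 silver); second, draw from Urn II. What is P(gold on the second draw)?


P(transfer gold) = 2/3; P(transfer silver) = 1/3
If gold transferred: Urn II has 9 gold of 12, so P(gold|gold moved) = 3/4
If silver transferred: Urn II has 8 gold of 12, so P(gold|silver moved) = 2/3
By total probability: P(gold) = 2/3*3/4 + 1/3*2/3 = 13/18

13/18


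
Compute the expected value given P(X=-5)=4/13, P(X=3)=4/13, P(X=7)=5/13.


E[X] = sum(x * P(x))
= -5*4/13 + 3*4/13 + 7*5/13
= 27/13

27/13


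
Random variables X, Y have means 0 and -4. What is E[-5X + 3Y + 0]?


E[-5X + 3Y + 0] = -5*E[X] + 3*E[Y] + 0
= (-5)*(0) + (3)*(-4) + (0)
= 0 - 12 + 0 = -12

-12


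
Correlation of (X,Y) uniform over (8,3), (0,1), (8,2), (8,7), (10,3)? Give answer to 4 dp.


Cov(X,Y) = 3.4400, Var(X) = 12.1600, Var(Y) = 4.1600
rho = Cov/(sqrt(VarX)*sqrt(VarY)) = 0.4837

0.4837


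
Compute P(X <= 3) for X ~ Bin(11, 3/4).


P(X<=3) = P(X=0) + P(X=1) + P(X=2) + P(X=3)
= 1/4194304 + 33/4194304 + 495/4194304 + 4455/4194304
= 623/524288

623/524288


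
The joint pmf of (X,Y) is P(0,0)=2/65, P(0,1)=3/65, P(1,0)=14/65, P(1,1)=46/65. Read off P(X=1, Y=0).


Read from table: P(X=1, Y=0) = 14/65

14/65


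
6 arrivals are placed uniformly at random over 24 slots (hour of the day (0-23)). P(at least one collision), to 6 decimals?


P(all different) = prod((24-i)/24 for i=0..5) = 0.507104
P(at least one match) = 1 - 0.507104 = 0.492896

0.492896


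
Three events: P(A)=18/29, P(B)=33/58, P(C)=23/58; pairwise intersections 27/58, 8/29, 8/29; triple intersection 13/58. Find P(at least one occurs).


P(A∪B∪C) = P(A)+P(B)+P(C) - P(AB)-P(AC)-P(BC) + P(ABC)
= 18/29+33/58+23/58 - 27/58-8/29-8/29 + 13/58
= 23/29

23/29


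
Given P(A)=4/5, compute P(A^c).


P(A') = 1 - P(A) = 1 - 4/5 = 1/5

1/5


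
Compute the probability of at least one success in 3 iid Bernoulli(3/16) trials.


P(at least one) = 1 - P(none)
P(none) = (1 - 3/16)^3 = (13/16)^3 = 2197/4096
P(at least one) = 1 - 2197/4096 = 1899/4096

1899/4096


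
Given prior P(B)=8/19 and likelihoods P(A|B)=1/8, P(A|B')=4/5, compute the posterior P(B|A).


P(A) = P(A|B)P(B) + P(A|B')P(B') = 1/8*8/19 + 4/5*11/19 = 49/95
P(B|A) = P(A|B)P(B)/P(A) = (1/19)/(49/95) = 5/49

5/49


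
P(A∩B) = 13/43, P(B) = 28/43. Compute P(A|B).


P(A|B) = P(A∩B)/P(B) = (13/43)/(28/43) = 13/28

13/28


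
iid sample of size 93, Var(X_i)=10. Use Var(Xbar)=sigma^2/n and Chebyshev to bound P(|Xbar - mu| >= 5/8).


Var(Xbar) = Var(X)/n = 10/93
Chebyshev: P(|Xbar-mu| >= 5/8) <= Var(Xbar)/(5/8)^2 = (10/93)/(25/64) = 128/465

128/465


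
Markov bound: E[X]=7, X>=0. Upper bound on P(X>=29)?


Markov: P(X >= a) <= E[X]/a
P(X >= 29) <= 7/29

7/29


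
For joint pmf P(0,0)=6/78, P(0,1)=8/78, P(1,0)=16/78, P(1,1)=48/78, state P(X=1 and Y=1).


Read from table: P(X=1, Y=1) = 48/78 = 8/13

8/13


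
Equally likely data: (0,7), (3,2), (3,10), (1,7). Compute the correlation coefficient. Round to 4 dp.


Cov(X,Y) = -0.6250, Var(X) = 1.6875, Var(Y) = 8.2500
rho = Cov/(sqrt(VarX)*sqrt(VarY)) = -0.1675

-0.1675


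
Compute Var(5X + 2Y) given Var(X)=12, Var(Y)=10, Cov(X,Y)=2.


Var(5X + 2Y) = 5^2*Var(X) + 2^2*Var(Y) + 2*5*2*Cov(X,Y)
= 25*12 + 4*10 + 20*2
= 300 + 40 + 40 = 380

380


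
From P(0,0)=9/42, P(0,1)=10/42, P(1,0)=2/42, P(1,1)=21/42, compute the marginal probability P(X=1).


P(X=1) = P(1,0)+P(1,1) = 2/42 + 21/42 = 23/42

23/42


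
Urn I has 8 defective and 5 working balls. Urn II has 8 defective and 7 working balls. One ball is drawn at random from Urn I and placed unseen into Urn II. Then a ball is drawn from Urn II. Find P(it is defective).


P(transfer defective) = 8/13; P(transfer working) = 5/13
If defective transferred: Urn II has 9 defective of 16, so P(defective|defective moved) = 9/16
If working transferred: Urn II has 8 defective of 16, so P(defective|working moved) = 1/2
By total probability: P(defective) = 8/13*9/16 + 5/13*1/2 = 7/13

7/13


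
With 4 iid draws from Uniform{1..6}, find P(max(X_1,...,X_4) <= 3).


P(max <= 3) = P(all X_i <= 3) = (P(X_1 <= 3))^4
= (3/6)^4 = (1/2)^4 = 1/16

1/16


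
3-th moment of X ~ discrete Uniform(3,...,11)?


E[X^3] = (1/9) * sum(x^3 for x=3..11)
= 4347/9 = 483

483


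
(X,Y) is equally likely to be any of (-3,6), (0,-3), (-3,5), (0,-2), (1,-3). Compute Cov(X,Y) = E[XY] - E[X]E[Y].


E[X]=-1, E[Y]=3/5, E[XY]=-36/5
Cov(X,Y) = E[XY] - E[X]E[Y] = -36/5 + 1*3/5 = -33/5

-33/5


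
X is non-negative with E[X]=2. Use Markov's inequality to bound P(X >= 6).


Markov: P(X >= a) <= E[X]/a
P(X >= 6) <= 2/6 = 1/3

1/3


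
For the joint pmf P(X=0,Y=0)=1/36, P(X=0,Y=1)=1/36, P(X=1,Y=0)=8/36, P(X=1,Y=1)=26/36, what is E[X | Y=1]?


P(Y=1) = 27/36
E[X|Y=1] = (0*1 + 1*26)/27 = 26/27

26/27


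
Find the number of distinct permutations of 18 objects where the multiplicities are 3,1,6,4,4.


18! = 6402373705728000
Denominator: 3!=6 * 1!=1 * 6!=720 * 4!=24 * 4!=24
Coefficient = 6402373705728000 / 2488320 = 2572970400

2572970400


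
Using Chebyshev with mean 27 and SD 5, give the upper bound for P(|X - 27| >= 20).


k = 20/5 = 4
Chebyshev: P(|X-mu| >= k*sigma) <= 1/k^2 = 1/4^2 = 1/16

1/16


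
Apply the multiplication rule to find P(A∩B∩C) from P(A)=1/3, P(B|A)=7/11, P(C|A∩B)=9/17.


P(A∩B∩C) = P(A) * P(B|A) * P(C|A∩B)
= 1/3 * 7/11 * 9/17
= 7/33 * 9/17 = 21/187

21/187


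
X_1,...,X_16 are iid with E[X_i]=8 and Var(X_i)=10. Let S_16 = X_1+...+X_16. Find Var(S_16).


By independence, Var(S_n) = n*Var(X_1) = 16*10 = 160

160


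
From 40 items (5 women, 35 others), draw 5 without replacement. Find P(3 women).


P(X=3) = C(5,3)*C(35,2) / C(40,5)
= 10*595 / 658008
= 5950/658008 = 2975/329004

2975/329004


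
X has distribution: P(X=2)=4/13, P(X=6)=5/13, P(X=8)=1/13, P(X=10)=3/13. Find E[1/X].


E[1/X] = sum(g(x)*P(x))
= 1/2*4/13 + 1/6*5/13 + 1/8*1/13 + 1/10*3/13
= 391/1560

391/1560


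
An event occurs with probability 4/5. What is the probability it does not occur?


P(A') = 1 - P(A) = 1 - 4/5 = 1/5

1/5


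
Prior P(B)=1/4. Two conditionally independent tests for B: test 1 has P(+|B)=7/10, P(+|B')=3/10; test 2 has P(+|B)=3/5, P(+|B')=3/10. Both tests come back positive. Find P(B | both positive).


After test 1: P(+) = 7/10*1/4 + 3/10*3/4 = 2/5
P(B|+) = (7/40)/(2/5) = 7/16
After test 2 (use post1 as new prior): P(+) = 3/5*7/16 + 3/10*9/16 = 69/160
P(B|+,+) = (21/80)/(69/160) = 14/23

14/23


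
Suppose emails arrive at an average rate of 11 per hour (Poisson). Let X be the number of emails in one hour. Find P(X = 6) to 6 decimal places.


P(X=6) = e^(-11) * 11^6 / 6!
≈ 0.00001670170079 * 1771561 / 720
≈ 0.041095

0.041095


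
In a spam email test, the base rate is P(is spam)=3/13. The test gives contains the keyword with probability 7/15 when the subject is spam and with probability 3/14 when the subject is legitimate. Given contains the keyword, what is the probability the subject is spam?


P(A) = P(A|B)P(B) + P(A|B')P(B') = 7/15*3/13 + 3/14*10/13 = 124/455
P(B|A) = P(A|B)P(B)/P(A) = (7/65)/(124/455) = 49/124

49/124


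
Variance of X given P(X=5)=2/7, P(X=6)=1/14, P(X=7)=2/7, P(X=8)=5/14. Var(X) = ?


E[X] = 47/7, E[X^2] = 326/7
Var(X) = E[X^2] - (E[X])^2 = 326/7 - (47/7)^2 = 73/49

73/49


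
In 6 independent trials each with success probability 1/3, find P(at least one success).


P(at least one) = 1 - P(none)
P(none) = (1 - 1/3)^6 = (2/3)^6 = 64/729
P(at least one) = 1 - 64/729 = 665/729

665/729


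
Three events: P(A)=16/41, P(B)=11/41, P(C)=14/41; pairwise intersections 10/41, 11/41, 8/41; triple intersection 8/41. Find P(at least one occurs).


P(A∪B∪C) = P(A)+P(B)+P(C) - P(AB)-P(AC)-P(BC) + P(ABC)
= 16/41+11/41+14/41 - 10/41-11/41-8/41 + 8/41
= 20/41

20/41


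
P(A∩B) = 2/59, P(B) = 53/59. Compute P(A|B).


P(A|B) = P(A∩B)/P(B) = (2/59)/(53/59) = 2/53

2/53


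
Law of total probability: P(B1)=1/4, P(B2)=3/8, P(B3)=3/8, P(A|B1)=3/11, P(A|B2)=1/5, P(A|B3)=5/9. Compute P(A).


P(A) = P(A|B1)P(B1) + P(A|B2)P(B2) + P(A|B3)P(B3)
= 3/11*1/4 + 1/5*3/8 + 5/9*3/8
= 3/44 + 3/40 + 5/24 = 58/165

58/165


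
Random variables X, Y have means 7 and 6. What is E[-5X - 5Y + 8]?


E[-5X - 5Y + 8] = -5*E[X] - 5*E[Y] + 8
= (-5)*(7) + (-5)*(6) + (8)
= -35 - 30 + 8 = -57

-57


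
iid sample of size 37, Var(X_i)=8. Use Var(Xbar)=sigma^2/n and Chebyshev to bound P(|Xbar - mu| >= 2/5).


Var(Xbar) = Var(X)/n = 8/37
Chebyshev: P(|Xbar-mu| >= 2/5) <= Var(Xbar)/(2/5)^2 = (8/37)/(4/25) = 50/37
Bound exceeds 1, so trivial bound: 1

1


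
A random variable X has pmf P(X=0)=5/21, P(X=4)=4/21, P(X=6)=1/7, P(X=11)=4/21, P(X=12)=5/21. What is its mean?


E[X] = sum(x * P(x))
= 0*5/21 + 4*4/21 + 6*1/7 + 11*4/21 + 12*5/21
= 46/7

46/7


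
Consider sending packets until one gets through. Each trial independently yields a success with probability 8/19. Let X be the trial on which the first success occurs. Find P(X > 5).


P(X > 5) = P(first 5 trials all fail) = (1-p)^5 = (11/19)^5 = 161051/2476099

161051/2476099


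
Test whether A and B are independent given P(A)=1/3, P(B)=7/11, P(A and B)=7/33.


P(A)*P(B) = 1/3*7/11 = 7/33
P(A∩B) = 7/33, which equals P(A)P(B), so independent

Yes, A and B are independent


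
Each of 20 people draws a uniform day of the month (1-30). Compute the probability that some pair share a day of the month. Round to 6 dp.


P(all different) = prod((30-i)/30 for i=0..19) = 0.000210
P(at least one match) = 1 - 0.000210 = 0.999790

0.999790


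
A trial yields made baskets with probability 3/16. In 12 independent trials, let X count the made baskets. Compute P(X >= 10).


P(X>=10) = P(X=10) + P(X=11) + P(X=12)
= 329316273/140737488355328 + 6908733/70368744177664 + 531441/281474976710656
= 686798919/281474976710656

686798919/281474976710656
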